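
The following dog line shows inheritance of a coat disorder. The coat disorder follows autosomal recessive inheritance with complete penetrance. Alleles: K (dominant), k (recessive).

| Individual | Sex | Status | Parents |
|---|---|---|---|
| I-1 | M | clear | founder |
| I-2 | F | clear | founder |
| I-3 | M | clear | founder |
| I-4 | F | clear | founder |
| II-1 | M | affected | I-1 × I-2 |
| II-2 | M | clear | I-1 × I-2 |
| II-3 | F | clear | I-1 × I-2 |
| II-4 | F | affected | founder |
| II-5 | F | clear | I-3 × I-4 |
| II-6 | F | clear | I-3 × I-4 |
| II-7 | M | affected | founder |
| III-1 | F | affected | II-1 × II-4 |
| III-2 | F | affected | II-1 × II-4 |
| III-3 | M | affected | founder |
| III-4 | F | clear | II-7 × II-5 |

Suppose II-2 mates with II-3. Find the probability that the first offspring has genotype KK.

4/9

I-1 is clear so carries K and passed k to II-1 (kk), so I-1 is Kk.
I-2 is clear so carries K and passed k to II-1 (kk), so I-2 is Kk.
II-2 is a clear offspring of I-1 (Kk) × I-2 (Kk), whose cross gives 1/4 KK : 1/2 Kk : 1/4 kk; conditioning on being clear, II-2 is KK with probability 1/3, Kk with probability 2/3.
II-3 is a clear offspring of I-1 (Kk) × I-2 (Kk), whose cross gives 1/4 KK : 1/2 Kk : 1/4 kk; conditioning on being clear, II-3 is KK with probability 1/3, Kk with probability 2/3.
Summing over parental genotype combinations, P(offspring has genotype KK) = 1/9·1 + 2/9·1/2 + 2/9·1/2 + 4/9·1/4 = 4/9.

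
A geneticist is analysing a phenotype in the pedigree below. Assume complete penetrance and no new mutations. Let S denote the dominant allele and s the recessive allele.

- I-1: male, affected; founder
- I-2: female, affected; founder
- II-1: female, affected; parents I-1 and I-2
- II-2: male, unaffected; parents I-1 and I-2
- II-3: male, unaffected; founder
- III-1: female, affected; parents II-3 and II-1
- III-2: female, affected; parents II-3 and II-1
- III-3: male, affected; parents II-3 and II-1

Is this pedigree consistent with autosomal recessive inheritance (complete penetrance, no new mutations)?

No

Under autosomal recessive, II-2 (unaffected, male) cannot arise from I-1 (affected) × I-2 (affected).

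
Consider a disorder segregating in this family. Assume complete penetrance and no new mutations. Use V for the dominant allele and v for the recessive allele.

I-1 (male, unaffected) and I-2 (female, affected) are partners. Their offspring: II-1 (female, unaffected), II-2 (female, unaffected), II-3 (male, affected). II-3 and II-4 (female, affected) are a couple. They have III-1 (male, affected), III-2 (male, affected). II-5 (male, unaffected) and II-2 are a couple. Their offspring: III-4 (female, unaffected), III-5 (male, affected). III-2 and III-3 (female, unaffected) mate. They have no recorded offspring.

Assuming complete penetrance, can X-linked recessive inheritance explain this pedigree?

Yes

A consistent assignment under X-linked recessive exists: I-1 X^V Y, I-2 X^v X^v, II-1 X^V X^v, II-2 X^V X^v, II-3 X^v Y, II-4 X^v X^v, II-5 X^V Y, III-1 X^v Y, III-2 X^v Y, III-3 X^V X^V, III-4 X^V X^V, III-5 X^v Y.
In this assignment every recorded phenotype matches its genotype and every non-founder's genotype is obtainable from its parents' genotypes, so the pedigree is consistent.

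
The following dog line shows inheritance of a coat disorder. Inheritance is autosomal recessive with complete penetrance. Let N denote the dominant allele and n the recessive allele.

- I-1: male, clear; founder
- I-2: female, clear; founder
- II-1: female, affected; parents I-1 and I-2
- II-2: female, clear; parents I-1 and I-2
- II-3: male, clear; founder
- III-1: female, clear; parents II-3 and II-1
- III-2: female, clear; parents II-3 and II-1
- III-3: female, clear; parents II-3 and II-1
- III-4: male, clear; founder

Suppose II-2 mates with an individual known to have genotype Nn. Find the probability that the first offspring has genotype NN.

I-1 is clear so carries N and passed n to II-1 (nn), so I-1 is Nn.
I-2 is clear so carries N and passed n to II-1 (nn), so I-2 is Nn.
II-2 is a clear offspring of I-1 (Nn) × I-2 (Nn), whose cross gives 1/4 NN : 1/2 Nn : 1/4 nn; conditioning on being clear, II-2 is NN with probability 1/3, Nn with probability 2/3.
Summing over parental genotype combinations, P(offspring has genotype NN) = 1/3·1/2 + 2/3·1/4 = 1/3.

1/3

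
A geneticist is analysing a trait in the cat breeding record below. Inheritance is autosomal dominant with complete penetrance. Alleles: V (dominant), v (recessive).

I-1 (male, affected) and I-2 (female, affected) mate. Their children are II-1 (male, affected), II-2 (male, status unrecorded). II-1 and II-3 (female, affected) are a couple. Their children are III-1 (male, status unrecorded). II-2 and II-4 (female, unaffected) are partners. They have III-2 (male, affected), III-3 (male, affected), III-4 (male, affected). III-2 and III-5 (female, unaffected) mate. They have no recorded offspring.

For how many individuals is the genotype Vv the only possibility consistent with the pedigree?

Obligate heterozygotes: III-2 is affected so carries V and received v from II-4 (vv), so III-2 is Vv; III-3 is affected so carries V and received v from II-4 (vv), so III-3 is Vv; III-4 is affected so carries V and received v from II-4 (vv), so III-4 is Vv.
Every other individual is either homozygous by phenotype or has at least one consistent homozygous assignment, so the count is 3.

3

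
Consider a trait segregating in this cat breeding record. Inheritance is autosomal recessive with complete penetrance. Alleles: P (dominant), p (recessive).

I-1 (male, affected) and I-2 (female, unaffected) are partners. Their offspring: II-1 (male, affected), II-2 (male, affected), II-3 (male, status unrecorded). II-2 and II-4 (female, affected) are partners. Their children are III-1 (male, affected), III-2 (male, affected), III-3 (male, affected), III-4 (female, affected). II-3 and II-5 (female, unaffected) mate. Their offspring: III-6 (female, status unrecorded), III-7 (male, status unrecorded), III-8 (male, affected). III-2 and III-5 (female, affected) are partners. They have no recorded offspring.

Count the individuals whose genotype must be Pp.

2

Obligate heterozygotes: I-2 is unaffected so carries P and passed p to II-1 (pp), so I-2 is Pp; II-5 is unaffected so carries P and passed p to III-8 (pp), so II-5 is Pp.
Every other individual is either homozygous by phenotype or has at least one consistent homozygous assignment, so the count is 2.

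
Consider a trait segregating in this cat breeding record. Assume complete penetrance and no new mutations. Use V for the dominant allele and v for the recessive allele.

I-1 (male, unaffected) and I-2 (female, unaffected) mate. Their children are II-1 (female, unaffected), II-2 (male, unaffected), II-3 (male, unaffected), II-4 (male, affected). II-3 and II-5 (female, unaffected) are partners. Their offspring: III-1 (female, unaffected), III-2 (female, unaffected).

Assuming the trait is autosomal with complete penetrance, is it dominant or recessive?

I-1 and I-2 are both unaffected yet have an affected child II-4. Under dominance, an affected child requires at least one affected parent, so the trait cannot be dominant.

recessive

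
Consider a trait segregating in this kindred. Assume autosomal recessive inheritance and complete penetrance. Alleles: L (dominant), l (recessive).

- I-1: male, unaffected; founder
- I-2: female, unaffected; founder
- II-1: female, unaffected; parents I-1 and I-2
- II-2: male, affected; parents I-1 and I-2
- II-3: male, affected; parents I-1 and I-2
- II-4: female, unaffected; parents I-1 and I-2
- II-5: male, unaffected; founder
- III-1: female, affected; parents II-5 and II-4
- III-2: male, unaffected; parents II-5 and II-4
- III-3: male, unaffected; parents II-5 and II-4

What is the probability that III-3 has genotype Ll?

2/3

II-5 is unaffected so carries L and passed l to III-1 (ll), so II-5 is Ll.
II-4 is unaffected so carries L and passed l to III-1 (ll), so II-4 is Ll.
Their cross gives offspring ratios 1/4 LL : 1/2 Ll : 1/4 ll. Conditioning on III-3 being unaffected, P(Ll) = 1/2 / 3/4 = 2/3.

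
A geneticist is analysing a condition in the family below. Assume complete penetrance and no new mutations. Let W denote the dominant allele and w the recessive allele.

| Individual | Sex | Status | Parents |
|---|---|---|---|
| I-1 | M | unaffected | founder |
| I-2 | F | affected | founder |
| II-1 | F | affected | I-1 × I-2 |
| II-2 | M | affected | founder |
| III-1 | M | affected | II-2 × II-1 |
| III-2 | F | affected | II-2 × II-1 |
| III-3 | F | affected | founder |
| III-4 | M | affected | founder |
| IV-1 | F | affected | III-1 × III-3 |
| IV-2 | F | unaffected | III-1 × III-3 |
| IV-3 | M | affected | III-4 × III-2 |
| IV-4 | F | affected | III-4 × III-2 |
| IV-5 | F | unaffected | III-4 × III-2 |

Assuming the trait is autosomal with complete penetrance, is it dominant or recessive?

dominant

III-1 and III-3 are both affected yet have an unaffected child IV-2. Under a recessive model two affected parents are homozygous and every child would be affected, so the trait cannot be recessive.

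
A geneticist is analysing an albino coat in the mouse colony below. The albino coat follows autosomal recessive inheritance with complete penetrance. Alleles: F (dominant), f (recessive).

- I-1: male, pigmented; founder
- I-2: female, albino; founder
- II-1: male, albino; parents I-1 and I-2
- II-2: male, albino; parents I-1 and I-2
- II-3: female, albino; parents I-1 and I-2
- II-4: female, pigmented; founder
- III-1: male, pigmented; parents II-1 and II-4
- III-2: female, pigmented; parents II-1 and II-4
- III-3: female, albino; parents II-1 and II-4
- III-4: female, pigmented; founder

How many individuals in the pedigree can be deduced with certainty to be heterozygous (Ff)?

4

Obligate heterozygotes: I-1 is pigmented so carries F and passed f to II-1 (ff), so I-1 is Ff; II-4 is pigmented so carries F and passed f to III-3 (ff), so II-4 is Ff; III-1 is pigmented so carries F and received f from II-1 (ff), so III-1 is Ff; III-2 is pigmented so carries F and received f from II-1 (ff), so III-2 is Ff.
Every other individual is either homozygous by phenotype or has at least one consistent homozygous assignment, so the count is 4.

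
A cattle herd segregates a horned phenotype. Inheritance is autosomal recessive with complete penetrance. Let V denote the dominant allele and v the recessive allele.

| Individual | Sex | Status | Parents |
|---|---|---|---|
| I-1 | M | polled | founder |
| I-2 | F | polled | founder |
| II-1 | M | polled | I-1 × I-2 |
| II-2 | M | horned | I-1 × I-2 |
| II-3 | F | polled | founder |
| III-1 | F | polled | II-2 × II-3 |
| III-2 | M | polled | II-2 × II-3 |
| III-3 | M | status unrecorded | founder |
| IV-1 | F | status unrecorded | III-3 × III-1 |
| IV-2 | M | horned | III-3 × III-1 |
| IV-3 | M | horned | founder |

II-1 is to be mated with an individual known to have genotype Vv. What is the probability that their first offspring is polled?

5/6

I-1 is polled so carries V and passed v to II-2 (vv), so I-1 is Vv.
I-2 is polled so carries V and passed v to II-2 (vv), so I-2 is Vv.
II-1 is a polled offspring of I-1 (Vv) × I-2 (Vv), whose cross gives 1/4 VV : 1/2 Vv : 1/4 vv; conditioning on being polled, II-1 is VV with probability 1/3, Vv with probability 2/3.
Summing over parental genotype combinations, P(offspring is polled) = 1/3·1 + 2/3·3/4 = 5/6.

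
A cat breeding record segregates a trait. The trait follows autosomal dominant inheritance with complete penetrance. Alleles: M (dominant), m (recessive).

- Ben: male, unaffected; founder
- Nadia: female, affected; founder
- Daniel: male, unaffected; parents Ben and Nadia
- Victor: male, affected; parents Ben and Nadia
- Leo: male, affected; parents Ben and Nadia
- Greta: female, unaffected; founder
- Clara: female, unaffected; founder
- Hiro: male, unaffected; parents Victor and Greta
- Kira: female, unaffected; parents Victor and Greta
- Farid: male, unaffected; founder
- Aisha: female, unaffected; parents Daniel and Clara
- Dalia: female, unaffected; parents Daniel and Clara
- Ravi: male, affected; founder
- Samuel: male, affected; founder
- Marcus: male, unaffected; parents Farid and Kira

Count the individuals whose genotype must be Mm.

Obligate heterozygotes: Nadia is affected so carries M and passed m to Daniel (mm), so Nadia is Mm; Victor is affected so carries M and received m from Ben (mm), so Victor is Mm; Leo is affected so carries M and received m from Ben (mm), so Leo is Mm.
Every other individual is either homozygous by phenotype or has at least one consistent homozygous assignment, so the count is 3.

3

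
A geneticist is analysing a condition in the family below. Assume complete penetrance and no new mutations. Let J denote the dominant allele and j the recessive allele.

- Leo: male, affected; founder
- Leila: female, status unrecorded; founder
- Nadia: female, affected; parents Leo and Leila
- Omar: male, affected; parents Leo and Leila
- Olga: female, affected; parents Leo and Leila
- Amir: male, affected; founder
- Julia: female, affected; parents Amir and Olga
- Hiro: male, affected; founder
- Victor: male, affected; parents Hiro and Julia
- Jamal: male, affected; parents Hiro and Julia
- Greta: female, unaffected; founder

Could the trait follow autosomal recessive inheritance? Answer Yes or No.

A consistent assignment under autosomal recessive exists: Leo jj, Leila Jj, Nadia jj, Omar jj, Olga jj, Amir jj, Julia jj, Hiro jj, Victor jj, Jamal jj, Greta JJ.
In this assignment every recorded phenotype matches its genotype and every non-founder's genotype is obtainable from its parents' genotypes, so the pedigree is consistent.

Yes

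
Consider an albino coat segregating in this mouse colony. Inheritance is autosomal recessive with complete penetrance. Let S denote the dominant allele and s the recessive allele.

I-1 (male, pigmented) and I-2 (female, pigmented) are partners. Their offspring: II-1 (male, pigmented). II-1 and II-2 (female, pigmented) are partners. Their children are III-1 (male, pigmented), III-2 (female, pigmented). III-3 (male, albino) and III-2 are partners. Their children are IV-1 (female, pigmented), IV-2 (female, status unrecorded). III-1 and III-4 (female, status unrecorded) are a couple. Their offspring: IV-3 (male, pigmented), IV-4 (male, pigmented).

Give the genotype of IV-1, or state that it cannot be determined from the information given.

From phenotype alone, IV-1 is SS or Ss.
IV-1 is pigmented so carries S and received s from III-3 (ss), so IV-1 is Ss.

Ss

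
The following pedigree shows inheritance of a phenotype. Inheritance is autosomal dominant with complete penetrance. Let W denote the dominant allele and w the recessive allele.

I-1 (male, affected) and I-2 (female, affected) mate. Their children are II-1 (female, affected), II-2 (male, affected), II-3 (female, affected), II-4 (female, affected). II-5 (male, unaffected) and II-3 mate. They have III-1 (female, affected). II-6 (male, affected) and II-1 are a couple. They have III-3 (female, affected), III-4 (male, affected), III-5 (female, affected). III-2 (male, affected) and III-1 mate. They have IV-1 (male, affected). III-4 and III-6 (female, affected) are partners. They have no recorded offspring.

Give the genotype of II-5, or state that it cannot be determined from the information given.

ww

II-5 is unaffected, so II-5 is ww.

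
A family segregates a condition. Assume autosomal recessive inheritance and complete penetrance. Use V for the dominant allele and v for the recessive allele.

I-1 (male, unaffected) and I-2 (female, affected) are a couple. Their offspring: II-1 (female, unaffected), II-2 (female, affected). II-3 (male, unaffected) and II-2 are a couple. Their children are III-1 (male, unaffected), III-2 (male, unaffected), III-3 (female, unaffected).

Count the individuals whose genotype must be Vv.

Obligate heterozygotes: I-1 is unaffected so carries V and passed v to II-2 (vv), so I-1 is Vv; II-1 is unaffected so carries V and received v from I-2 (vv), so II-1 is Vv; III-1 is unaffected so carries V and received v from II-2 (vv), so III-1 is Vv; III-2 is unaffected so carries V and received v from II-2 (vv), so III-2 is Vv; III-3 is unaffected so carries V and received v from II-2 (vv), so III-3 is Vv.
Every other individual is either homozygous by phenotype or has at least one consistent homozygous assignment, so the count is 5.

5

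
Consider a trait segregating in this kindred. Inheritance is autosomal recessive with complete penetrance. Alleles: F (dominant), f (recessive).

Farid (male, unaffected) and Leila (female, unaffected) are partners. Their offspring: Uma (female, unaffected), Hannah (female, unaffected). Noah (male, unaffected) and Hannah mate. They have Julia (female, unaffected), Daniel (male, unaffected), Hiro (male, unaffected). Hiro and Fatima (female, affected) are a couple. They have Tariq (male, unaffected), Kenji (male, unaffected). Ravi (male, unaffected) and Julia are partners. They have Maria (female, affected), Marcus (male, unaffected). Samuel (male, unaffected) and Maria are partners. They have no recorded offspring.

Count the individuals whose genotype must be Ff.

4

Obligate heterozygotes: Julia is unaffected so carries F and passed f to Maria (ff), so Julia is Ff; Ravi is unaffected so carries F and passed f to Maria (ff), so Ravi is Ff; Tariq is unaffected so carries F and received f from Fatima (ff), so Tariq is Ff; Kenji is unaffected so carries F and received f from Fatima (ff), so Kenji is Ff.
Every other individual is either homozygous by phenotype or has at least one consistent homozygous assignment, so the count is 4.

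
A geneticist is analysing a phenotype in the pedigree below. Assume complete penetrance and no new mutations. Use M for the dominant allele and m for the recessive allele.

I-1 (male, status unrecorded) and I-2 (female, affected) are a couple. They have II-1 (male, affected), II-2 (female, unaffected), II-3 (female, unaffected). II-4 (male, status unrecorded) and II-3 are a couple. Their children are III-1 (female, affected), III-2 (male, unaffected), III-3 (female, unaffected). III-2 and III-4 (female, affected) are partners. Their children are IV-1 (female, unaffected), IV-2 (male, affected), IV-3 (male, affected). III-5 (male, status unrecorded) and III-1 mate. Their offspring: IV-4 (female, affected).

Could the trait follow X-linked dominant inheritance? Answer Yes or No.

No

No assignment of genotypes under X-linked dominant satisfies every parent–offspring relationship, so the pedigree is inconsistent.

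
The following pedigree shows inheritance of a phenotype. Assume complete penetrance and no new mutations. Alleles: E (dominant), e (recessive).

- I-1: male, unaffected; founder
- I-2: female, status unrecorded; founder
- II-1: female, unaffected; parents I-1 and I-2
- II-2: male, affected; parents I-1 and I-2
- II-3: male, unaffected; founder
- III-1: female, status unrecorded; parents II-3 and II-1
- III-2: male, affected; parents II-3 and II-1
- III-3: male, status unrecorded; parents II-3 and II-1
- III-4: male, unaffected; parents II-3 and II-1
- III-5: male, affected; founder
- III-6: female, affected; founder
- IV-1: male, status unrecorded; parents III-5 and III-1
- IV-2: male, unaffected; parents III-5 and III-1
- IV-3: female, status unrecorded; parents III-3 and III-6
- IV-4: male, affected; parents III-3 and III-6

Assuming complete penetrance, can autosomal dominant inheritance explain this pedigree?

Under autosomal dominant, III-2 (affected, male) cannot arise from II-3 (unaffected) × II-1 (unaffected).

No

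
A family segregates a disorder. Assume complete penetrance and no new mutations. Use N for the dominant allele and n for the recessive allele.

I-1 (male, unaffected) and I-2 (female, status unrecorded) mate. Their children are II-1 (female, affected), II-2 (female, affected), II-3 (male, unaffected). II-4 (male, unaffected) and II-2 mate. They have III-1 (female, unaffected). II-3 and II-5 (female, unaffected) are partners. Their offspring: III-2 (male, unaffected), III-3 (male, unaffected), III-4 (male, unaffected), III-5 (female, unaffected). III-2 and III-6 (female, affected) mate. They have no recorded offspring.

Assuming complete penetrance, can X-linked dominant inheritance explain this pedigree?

Yes

A consistent assignment under X-linked dominant exists: I-1 X^n Y, I-2 X^N X^n, II-1 X^N X^n, II-2 X^N X^n, II-3 X^n Y, II-4 X^n Y, II-5 X^n X^n, III-1 X^n X^n, III-2 X^n Y, III-3 X^n Y, III-4 X^n Y, III-5 X^n X^n, III-6 X^N X^N.
In this assignment every recorded phenotype matches its genotype and every non-founder's genotype is obtainable from its parents' genotypes, so the pedigree is consistent.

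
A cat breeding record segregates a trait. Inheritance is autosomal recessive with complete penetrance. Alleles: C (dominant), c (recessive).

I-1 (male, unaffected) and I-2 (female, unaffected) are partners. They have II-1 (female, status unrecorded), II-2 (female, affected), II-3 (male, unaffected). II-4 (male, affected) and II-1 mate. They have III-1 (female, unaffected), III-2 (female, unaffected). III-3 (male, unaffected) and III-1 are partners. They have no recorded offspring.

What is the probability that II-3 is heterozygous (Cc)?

I-1 is unaffected so carries C and passed c to II-2 (cc), so I-1 is Cc.
I-2 is unaffected so carries C and passed c to II-2 (cc), so I-2 is Cc.
Their cross gives offspring ratios 1/4 CC : 1/2 Cc : 1/4 cc. Conditioning on II-3 being unaffected, P(Cc) = 1/2 / 3/4 = 2/3.

2/3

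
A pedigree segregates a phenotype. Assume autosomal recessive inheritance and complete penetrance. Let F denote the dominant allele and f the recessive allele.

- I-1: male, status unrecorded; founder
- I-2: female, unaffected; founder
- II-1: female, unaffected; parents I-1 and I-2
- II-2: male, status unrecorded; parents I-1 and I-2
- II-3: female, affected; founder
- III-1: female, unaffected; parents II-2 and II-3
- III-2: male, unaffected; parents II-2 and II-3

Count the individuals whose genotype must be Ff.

2

Obligate heterozygotes: III-1 is unaffected so carries F and received f from II-3 (ff), so III-1 is Ff; III-2 is unaffected so carries F and received f from II-3 (ff), so III-2 is Ff.
Every other individual is either homozygous by phenotype or has at least one consistent homozygous assignment, so the count is 2.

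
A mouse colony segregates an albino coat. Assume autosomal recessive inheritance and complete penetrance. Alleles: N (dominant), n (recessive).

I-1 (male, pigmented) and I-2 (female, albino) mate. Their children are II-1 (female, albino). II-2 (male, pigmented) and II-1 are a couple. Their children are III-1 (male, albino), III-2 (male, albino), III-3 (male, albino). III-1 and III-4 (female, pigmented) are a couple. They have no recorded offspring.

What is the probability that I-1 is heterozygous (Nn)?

1

I-1 is pigmented so carries N and passed n to II-1 (nn), so I-1 is Nn, giving P(Nn) = 1.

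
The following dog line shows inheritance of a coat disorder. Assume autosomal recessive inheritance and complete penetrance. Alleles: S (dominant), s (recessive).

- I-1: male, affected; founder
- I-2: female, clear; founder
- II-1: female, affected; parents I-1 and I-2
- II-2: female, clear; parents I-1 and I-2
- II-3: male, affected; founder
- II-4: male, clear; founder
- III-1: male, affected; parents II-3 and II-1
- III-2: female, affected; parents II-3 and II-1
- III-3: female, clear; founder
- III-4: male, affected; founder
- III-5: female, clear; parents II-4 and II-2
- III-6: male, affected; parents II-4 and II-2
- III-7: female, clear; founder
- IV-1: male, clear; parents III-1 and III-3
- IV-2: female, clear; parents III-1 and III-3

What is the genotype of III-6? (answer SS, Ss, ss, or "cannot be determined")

III-6 is affected, so III-6 is ss.

ss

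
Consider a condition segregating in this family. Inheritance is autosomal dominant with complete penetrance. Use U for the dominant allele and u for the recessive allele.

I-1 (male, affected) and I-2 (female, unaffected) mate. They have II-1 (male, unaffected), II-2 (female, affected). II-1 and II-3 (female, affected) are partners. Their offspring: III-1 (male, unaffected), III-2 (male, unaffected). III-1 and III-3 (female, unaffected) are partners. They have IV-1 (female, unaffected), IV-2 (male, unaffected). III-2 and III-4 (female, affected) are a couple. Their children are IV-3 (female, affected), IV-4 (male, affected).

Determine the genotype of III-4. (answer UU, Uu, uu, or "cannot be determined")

cannot be determined

III-4's phenotype allows UU or Uu, and no parent or child forces a single allele at both positions; consistent genotype assignments exist with III-4 as UU or Uu.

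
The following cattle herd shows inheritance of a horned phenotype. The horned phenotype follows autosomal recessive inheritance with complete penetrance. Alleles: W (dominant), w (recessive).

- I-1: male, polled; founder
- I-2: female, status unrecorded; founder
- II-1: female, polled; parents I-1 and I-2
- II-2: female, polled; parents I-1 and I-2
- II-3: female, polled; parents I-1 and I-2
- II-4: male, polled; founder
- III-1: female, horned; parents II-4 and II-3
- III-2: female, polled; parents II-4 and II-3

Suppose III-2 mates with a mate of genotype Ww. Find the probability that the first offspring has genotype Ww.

II-4 is polled so carries W and passed w to III-1 (ww), so II-4 is Ww.
II-3 is polled so carries W and passed w to III-1 (ww), so II-3 is Ww.
III-2 is a polled offspring of II-4 (Ww) × II-3 (Ww), whose cross gives 1/4 WW : 1/2 Ww : 1/4 ww; conditioning on being polled, III-2 is WW with probability 1/3, Ww with probability 2/3.
Summing over parental genotype combinations, P(offspring has genotype Ww) = 1/3·1/2 + 2/3·1/2 = 1/2.

1/2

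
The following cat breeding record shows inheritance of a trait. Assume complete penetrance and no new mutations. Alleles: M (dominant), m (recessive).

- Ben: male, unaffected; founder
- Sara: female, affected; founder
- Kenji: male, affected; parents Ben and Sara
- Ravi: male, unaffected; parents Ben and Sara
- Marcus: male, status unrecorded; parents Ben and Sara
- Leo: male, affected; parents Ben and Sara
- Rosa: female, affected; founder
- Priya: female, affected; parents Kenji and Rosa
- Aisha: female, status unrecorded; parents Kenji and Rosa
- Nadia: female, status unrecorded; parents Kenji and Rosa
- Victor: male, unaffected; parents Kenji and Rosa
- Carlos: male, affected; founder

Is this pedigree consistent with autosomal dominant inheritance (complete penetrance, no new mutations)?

Yes

A consistent assignment under autosomal dominant exists: Ben mm, Sara Mm, Kenji Mm, Ravi mm, Marcus Mm, Leo Mm, Rosa Mm, Priya MM, Aisha MM, Nadia MM, Victor mm, Carlos MM.
In this assignment every recorded phenotype matches its genotype and every non-founder's genotype is obtainable from its parents' genotypes, so the pedigree is consistent.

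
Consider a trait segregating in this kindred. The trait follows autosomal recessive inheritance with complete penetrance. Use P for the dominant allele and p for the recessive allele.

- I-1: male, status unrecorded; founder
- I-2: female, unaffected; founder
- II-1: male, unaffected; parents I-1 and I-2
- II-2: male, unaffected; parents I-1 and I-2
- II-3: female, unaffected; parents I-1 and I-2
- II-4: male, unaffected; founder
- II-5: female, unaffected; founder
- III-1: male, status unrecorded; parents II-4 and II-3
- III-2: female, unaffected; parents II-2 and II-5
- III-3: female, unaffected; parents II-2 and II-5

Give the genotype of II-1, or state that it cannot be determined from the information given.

cannot be determined

II-1's phenotype allows PP or Pp, and no parent or child forces a single allele at both positions; consistent genotype assignments exist with II-1 as PP or Pp.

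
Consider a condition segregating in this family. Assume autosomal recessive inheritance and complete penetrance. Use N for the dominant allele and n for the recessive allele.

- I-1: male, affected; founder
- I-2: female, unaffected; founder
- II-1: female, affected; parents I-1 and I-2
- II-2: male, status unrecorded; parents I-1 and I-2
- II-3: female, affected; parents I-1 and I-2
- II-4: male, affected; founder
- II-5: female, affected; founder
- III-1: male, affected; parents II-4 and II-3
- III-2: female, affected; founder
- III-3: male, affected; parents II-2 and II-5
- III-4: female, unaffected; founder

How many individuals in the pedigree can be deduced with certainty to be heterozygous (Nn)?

1

Obligate heterozygotes: I-2 is unaffected so carries N and passed n to II-1 (nn), so I-2 is Nn.
Every other individual is either homozygous by phenotype or has at least one consistent homozygous assignment, so the count is 1.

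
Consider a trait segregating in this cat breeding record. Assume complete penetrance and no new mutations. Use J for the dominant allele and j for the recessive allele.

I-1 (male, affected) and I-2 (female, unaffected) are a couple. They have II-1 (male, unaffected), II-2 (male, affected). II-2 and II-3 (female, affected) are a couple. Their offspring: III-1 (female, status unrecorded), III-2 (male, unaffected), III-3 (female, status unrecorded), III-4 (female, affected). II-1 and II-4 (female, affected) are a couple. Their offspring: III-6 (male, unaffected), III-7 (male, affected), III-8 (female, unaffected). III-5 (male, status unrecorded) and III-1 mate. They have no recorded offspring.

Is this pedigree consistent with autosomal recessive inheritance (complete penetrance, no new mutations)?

No

Under autosomal recessive, III-2 (unaffected, male) cannot arise from II-2 (affected) × II-3 (affected).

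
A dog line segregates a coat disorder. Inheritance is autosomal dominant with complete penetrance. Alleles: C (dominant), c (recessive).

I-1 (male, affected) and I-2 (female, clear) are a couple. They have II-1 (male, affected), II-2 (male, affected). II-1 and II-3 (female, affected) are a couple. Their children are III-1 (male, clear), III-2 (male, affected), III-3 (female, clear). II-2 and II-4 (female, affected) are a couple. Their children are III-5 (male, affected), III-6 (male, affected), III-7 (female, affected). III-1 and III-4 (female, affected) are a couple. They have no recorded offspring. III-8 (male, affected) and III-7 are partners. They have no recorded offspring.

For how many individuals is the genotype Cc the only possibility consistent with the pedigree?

3

Obligate heterozygotes: II-1 is affected so carries C and received c from I-2 (cc), so II-1 is Cc; II-2 is affected so carries C and received c from I-2 (cc), so II-2 is Cc; II-3 is affected so carries C and passed c to III-1 (cc), so II-3 is Cc.
Every other individual is either homozygous by phenotype or has at least one consistent homozygous assignment, so the count is 3.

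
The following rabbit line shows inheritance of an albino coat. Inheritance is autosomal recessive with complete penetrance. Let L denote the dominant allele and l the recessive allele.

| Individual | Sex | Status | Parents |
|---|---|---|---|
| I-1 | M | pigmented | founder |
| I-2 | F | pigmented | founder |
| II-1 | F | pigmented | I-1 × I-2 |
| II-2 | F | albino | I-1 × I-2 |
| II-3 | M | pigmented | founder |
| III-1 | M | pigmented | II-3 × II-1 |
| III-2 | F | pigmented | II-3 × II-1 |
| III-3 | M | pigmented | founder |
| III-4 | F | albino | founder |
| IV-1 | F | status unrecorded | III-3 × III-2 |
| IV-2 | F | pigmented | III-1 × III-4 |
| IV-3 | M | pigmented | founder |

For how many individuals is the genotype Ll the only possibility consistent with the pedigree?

Obligate heterozygotes: I-1 is pigmented so carries L and passed l to II-2 (ll), so I-1 is Ll; I-2 is pigmented so carries L and passed l to II-2 (ll), so I-2 is Ll; IV-2 is pigmented so carries L and received l from III-4 (ll), so IV-2 is Ll.
Every other individual is either homozygous by phenotype or has at least one consistent homozygous assignment, so the count is 3.

3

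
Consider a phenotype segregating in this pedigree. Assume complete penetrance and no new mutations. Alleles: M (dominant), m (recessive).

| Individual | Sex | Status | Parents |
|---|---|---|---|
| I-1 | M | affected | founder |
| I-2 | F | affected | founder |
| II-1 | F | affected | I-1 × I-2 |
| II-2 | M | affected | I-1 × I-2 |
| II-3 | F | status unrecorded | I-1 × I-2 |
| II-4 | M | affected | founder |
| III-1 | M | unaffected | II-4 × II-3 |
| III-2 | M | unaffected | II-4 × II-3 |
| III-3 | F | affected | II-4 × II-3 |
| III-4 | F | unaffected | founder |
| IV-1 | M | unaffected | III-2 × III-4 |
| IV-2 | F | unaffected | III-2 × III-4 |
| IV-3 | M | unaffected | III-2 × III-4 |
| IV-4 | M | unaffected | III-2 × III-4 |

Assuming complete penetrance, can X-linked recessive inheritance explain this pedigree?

No

No assignment of genotypes under X-linked recessive satisfies every parent–offspring relationship, so the pedigree is inconsistent.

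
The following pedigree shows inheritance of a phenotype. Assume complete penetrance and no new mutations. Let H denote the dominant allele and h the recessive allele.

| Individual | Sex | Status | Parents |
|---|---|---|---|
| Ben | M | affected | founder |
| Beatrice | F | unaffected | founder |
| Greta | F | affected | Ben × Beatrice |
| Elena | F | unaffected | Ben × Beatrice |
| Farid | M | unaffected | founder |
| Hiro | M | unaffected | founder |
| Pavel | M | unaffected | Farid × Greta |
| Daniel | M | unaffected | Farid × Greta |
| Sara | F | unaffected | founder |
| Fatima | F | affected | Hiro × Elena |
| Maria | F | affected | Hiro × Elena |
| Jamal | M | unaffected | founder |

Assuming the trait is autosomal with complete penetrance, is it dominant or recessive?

recessive

Hiro and Elena are both unaffected yet have an affected child Fatima. Under dominance, an affected child requires at least one affected parent, so the trait cannot be dominant.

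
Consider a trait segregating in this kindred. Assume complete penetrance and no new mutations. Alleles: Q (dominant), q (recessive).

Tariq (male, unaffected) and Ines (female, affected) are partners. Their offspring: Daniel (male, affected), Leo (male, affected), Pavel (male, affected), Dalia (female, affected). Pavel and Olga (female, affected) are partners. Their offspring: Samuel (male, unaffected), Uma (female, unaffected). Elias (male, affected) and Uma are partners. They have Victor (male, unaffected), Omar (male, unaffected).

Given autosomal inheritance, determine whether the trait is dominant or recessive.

dominant

Pavel and Olga are both affected yet have an unaffected child Samuel. Under a recessive model two affected parents are homozygous and every child would be affected, so the trait cannot be recessive.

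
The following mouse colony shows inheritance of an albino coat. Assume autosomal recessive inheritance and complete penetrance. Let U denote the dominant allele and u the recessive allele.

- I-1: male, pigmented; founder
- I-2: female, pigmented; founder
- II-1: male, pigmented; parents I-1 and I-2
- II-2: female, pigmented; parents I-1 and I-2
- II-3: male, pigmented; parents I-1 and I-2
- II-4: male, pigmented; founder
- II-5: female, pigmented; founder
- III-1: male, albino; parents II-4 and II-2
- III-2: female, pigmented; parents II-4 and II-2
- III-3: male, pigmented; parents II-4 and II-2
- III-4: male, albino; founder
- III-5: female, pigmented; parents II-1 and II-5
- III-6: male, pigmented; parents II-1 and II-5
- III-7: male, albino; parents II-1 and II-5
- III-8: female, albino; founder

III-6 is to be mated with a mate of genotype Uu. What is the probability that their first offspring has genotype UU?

1/3

II-1 is pigmented so carries U and passed u to III-7 (uu), so II-1 is Uu.
II-5 is pigmented so carries U and passed u to III-7 (uu), so II-5 is Uu.
III-6 is a pigmented offspring of II-1 (Uu) × II-5 (Uu), whose cross gives 1/4 UU : 1/2 Uu : 1/4 uu; conditioning on being pigmented, III-6 is UU with probability 1/3, Uu with probability 2/3.
Summing over parental genotype combinations, P(offspring has genotype UU) = 1/3·1/2 + 2/3·1/4 = 1/3.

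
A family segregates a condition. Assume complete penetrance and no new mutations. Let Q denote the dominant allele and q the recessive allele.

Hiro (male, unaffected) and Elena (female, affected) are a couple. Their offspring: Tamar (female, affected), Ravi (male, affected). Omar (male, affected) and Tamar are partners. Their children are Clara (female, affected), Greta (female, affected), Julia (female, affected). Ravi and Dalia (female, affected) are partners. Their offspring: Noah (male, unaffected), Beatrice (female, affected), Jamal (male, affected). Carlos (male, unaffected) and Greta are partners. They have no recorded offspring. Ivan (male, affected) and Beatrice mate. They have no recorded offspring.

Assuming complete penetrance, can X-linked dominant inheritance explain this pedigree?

A consistent assignment under X-linked dominant exists: Hiro X^q Y, Elena X^Q X^Q, Tamar X^Q X^q, Ravi X^Q Y, Omar X^Q Y, Dalia X^Q X^q, Clara X^Q X^Q, Greta X^Q X^Q, Julia X^Q X^Q, Carlos X^q Y, Noah X^q Y, Beatrice X^Q X^Q, Jamal X^Q Y, Ivan X^Q Y.
In this assignment every recorded phenotype matches its genotype and every non-founder's genotype is obtainable from its parents' genotypes, so the pedigree is consistent.

Yes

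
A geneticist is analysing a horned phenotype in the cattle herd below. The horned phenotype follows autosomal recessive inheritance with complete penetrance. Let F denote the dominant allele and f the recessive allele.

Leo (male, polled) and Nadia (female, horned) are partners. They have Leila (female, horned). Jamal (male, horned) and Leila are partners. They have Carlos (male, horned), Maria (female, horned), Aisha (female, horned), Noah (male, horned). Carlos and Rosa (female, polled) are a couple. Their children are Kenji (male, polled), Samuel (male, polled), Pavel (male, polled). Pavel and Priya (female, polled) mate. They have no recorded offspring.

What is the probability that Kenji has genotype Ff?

1

Kenji is polled so carries F and received f from Carlos (ff), so Kenji is Ff, giving P(Ff) = 1.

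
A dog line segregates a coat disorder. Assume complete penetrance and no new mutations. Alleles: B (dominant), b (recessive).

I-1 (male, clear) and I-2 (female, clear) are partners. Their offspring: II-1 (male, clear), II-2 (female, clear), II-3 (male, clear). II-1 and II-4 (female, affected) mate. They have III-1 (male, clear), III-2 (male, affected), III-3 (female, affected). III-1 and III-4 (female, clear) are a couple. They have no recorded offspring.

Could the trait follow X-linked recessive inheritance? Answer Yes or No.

No

Under X-linked recessive, III-1 (clear, male) cannot arise from II-1 (clear) × II-4 (affected).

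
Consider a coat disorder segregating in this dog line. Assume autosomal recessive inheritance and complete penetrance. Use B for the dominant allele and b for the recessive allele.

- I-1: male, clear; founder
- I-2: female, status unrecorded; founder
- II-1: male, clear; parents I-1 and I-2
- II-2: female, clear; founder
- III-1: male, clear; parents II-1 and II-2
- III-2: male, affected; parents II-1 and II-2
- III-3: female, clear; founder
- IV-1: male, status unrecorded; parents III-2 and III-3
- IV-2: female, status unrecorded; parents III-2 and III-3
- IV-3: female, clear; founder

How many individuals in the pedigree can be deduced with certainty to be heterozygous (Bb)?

2

Obligate heterozygotes: II-1 is clear so carries B and passed b to III-2 (bb), so II-1 is Bb; II-2 is clear so carries B and passed b to III-2 (bb), so II-2 is Bb.
Every other individual is either homozygous by phenotype or has at least one consistent homozygous assignment, so the count is 2.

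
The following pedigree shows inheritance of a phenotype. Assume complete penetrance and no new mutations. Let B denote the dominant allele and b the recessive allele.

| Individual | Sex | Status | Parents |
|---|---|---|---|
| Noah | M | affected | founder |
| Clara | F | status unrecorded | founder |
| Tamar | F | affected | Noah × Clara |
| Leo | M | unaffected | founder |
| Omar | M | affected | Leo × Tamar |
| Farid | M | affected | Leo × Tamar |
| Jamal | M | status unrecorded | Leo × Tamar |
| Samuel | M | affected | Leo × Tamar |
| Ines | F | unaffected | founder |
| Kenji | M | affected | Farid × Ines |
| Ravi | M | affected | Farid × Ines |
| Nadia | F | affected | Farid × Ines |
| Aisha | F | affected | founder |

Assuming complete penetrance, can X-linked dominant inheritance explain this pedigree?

No

Under X-linked dominant, Kenji (affected, male) cannot arise from Farid (affected) × Ines (unaffected).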